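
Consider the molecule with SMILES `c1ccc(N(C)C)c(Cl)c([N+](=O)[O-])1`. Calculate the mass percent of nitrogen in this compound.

Atom tally by fragment:
  benzene ring core → C:6 H:6
  (− 3 ring H displaced by substituents)
  + N(CH3)2 → N:1 C:2 H:6
  + Cl → Cl:1
  + NO2 → N:1 O:2
Element totals:
  C: 8
  H: 9
  Cl: 1
  N: 2
  O: 2
Molecular formula: C8H9ClN2O2.
Molar mass = 200.622 g/mol.
Mass from N: 2 × 14.007 = 28.014 g/mol.
%N = 28.014 / 200.622 × 100 = 13.96%.

13.96%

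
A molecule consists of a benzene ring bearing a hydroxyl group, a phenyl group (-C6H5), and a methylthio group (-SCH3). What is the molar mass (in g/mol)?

216.30 g/mol

Atom tally by fragment:
  benzene ring core → C:6 H:6
  (− 3 ring H displaced by substituents)
  + OH → O:1 H:1
  + C6H5 → C:6 H:5
  + SCH3 → C:1 H:3 S:1
Element totals:
  C: 13
  H: 12
  O: 1
  S: 1
Molecular formula: C13H12OS.
  M = 13(12.011) + 12(1.008) + 15.999 + 32.06
    = 156.143 + 12.096 + 15.999 + 32.060 = 216.298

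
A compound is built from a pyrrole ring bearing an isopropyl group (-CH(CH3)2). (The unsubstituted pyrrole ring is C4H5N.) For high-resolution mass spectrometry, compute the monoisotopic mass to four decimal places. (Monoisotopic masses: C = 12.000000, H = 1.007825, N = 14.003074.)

109.0891

Atom tally by fragment:
  pyrrole ring core → C:4 H:5 N:1
  (− 1 ring H displaced by substituents)
  + CH(CH3)2 → C:3 H:7
Element totals:
  C: 7
  H: 11
  N: 1
Molecular formula: C7H11N.
  M = 7(12.0) + 11(1.007825) + 14.003074
    = 84.000000 + 11.086075 + 14.003074 = 109.089149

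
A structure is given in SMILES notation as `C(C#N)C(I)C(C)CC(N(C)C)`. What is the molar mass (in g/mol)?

280.15 g/mol

Atom tally by fragment:
  NCCH2 → C:2 H:2 N:1
  CH(I) → C:1 H:1 I:1
  CH(CH3) → C:2 H:4
  CH2 → C:1 H:2
  CH2N(CH3)2 → C:3 H:8 N:1
Element totals:
  C: 9
  H: 17
  I: 1
  N: 2
Molecular formula: C9H17IN2.
  M = 9(12.011) + 17(1.008) + 126.904 + 2(14.007)
    = 108.099 + 17.136 + 126.904 + 28.014 = 280.153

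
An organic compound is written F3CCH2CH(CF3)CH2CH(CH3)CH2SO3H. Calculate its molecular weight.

302.23 g/mol

Element totals:
  C: 8
  H: 12
  F: 6
  O: 3
  S: 1
Molecular formula: C8H12F6O3S.
  M = 8(12.011) + 12(1.008) + 6(18.998) + 3(15.999) + 32.06
    = 96.088 + 12.096 + 113.988 + 47.997 + 32.060 = 302.229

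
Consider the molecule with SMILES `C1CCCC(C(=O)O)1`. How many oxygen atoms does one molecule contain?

2

Atom tally by fragment:
  cyclopentane ring core → C:5 H:10
  (− 1 ring H displaced by substituents)
  + COOH → C:1 H:1 O:2
Element totals:
  C: 6
  H: 10
  O: 2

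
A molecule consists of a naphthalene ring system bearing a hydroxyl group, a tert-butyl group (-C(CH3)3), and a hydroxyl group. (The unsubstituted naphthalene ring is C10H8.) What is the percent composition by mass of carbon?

Atom tally by fragment:
  naphthalene ring system core → C:10 H:8
  (− 3 ring H displaced by substituents)
  + OH → O:1 H:1
  + C(CH3)3 → C:4 H:9
  + OH → O:1 H:1
Element totals:
  C: 14
  H: 16
  O: 2
Molecular formula: C14H16O2.
Molar mass = 216.280 g/mol.
Mass from C: 14 × 12.011 = 168.154 g/mol.
%C = 168.154 / 216.280 × 100 = 77.75%.

77.75%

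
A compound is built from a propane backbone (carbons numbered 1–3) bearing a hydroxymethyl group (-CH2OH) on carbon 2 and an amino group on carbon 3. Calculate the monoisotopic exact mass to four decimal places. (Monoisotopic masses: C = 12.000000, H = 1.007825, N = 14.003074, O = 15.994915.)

89.0841

Atom tally by fragment:
  CH3 → C:1 H:3
  CH(CH2OH) → C:2 H:4 O:1
  CH2NH2 → C:1 H:4 N:1
Element totals:
  C: 4
  H: 11
  N: 1
  O: 1
Molecular formula: C4H11NO.
  M = 4(12.0) + 11(1.007825) + 14.003074 + 15.994915
    = 48.000000 + 11.086075 + 14.003074 + 15.994915 = 89.084064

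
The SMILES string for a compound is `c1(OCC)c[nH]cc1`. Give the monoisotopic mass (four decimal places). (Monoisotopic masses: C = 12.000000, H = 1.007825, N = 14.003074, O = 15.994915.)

Atom tally by fragment:
  pyrrole ring core → C:4 H:5 N:1
  (− 1 ring H displaced by substituents)
  + OC2H5 → C:2 H:5 O:1
Element totals:
  C: 6
  H: 9
  N: 1
  O: 1
Molecular formula: C6H9NO.
  M = 6(12.0) + 9(1.007825) + 14.003074 + 15.994915
    = 72.000000 + 9.070425 + 14.003074 + 15.994915 = 111.068414

111.0684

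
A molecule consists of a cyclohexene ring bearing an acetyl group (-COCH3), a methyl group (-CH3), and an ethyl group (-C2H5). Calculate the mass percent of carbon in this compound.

79.46%

Atom tally by fragment:
  cyclohexene ring core → C:6 H:10
  (− 3 ring H displaced by substituents)
  + COCH3 → C:2 H:3 O:1
  + CH3 → C:1 H:3
  + C2H5 → C:2 H:5
Element totals:
  C: 11
  H: 18
  O: 1
Molecular formula: C11H18O.
Molar mass = 166.264 g/mol.
Mass from C: 11 × 12.011 = 132.121 g/mol.
%C = 132.121 / 166.264 × 100 = 79.46%.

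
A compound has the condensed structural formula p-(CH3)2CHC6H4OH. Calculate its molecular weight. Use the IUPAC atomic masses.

136.19 g/mol

Atom tally by fragment:
  benzene ring core → C:6 H:6
  (− 2 ring H displaced by substituents)
  + CH(CH3)2 → C:3 H:7
  + OH → O:1 H:1
Element totals:
  C: 9
  H: 12
  O: 1
Molecular formula: C9H12O.
  M = 9(12.011) + 12(1.008) + 15.999
    = 108.099 + 12.096 + 15.999 = 136.194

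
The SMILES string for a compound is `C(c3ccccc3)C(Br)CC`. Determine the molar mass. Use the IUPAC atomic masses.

Atom tally by fragment:
  C6H5CH2 → C:7 H:7
  CH(Br) → C:1 H:1 Br:1
  CH2 → C:1 H:2
  CH3 → C:1 H:3
Element totals:
  C: 10
  H: 13
  Br: 1
Molecular formula: C10H13Br.
  M = 10(12.011) + 13(1.008) + 79.904
    = 120.110 + 13.104 + 79.904 = 213.118

213.12 g/mol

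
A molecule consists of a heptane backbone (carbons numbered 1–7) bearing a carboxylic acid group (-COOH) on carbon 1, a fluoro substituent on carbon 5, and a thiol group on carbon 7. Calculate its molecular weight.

194.26 g/mol

Atom tally by fragment:
  HOOCCH2 → C:2 H:3 O:2
  CH2 → C:1 H:2
  CH2 → C:1 H:2
  CH2 → C:1 H:2
  CH(F) → C:1 H:1 F:1
  CH2 → C:1 H:2
  CH2SH → C:1 H:3 S:1
Element totals:
  C: 8
  H: 15
  F: 1
  O: 2
  S: 1
Molecular formula: C8H15FO2S.
  M = 8(12.011) + 15(1.008) + 18.998 + 2(15.999) + 32.06
    = 96.088 + 15.120 + 18.998 + 31.998 + 32.060 = 194.264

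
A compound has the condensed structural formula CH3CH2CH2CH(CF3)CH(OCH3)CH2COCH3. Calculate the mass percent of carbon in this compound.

53.09%

Element totals:
  C: 10
  H: 17
  F: 3
  O: 2
Molecular formula: C10H17F3O2.
Molar mass = 226.238 g/mol.
Mass from C: 10 × 12.011 = 120.110 g/mol.
%C = 120.110 / 226.238 × 100 = 53.09%.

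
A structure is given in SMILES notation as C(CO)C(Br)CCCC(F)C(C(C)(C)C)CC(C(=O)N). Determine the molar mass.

354.30 g/mol

Atom tally by fragment:
  HOCH2CH2 → C:2 H:5 O:1
  CH(Br) → C:1 H:1 Br:1
  CH2 → C:1 H:2
  CH2 → C:1 H:2
  CH2 → C:1 H:2
  CH(F) → C:1 H:1 F:1
  CH(C(CH3)3) → C:5 H:10
  CH2 → C:1 H:2
  CH2CONH2 → C:2 H:4 O:1 N:1
Element totals:
  C: 15
  H: 29
  Br: 1
  F: 1
  N: 1
  O: 2
Molecular formula: C15H29BrFNO2.
  M = 15(12.011) + 29(1.008) + 79.904 + 18.998 + 14.007 + 2(15.999)
    = 180.165 + 29.232 + 79.904 + 18.998 + 14.007 + 31.998 = 354.304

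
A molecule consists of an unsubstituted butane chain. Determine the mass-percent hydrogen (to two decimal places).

Atom tally by fragment:
  CH3 → C:1 H:3
  CH2 → C:1 H:2
  CH2 → C:1 H:2
  CH3 → C:1 H:3
Element totals:
  C: 4
  H: 10
Molecular formula: C4H10.
Molar mass = 58.124 g/mol.
Mass from H: 10 × 1.008 = 10.080 g/mol.
%H = 10.080 / 58.124 × 100 = 17.34%.

17.34%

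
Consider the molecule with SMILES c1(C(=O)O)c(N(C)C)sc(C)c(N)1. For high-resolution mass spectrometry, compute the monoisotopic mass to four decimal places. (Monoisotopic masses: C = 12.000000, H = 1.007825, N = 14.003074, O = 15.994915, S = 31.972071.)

200.0619

Atom tally by fragment:
  thiophene ring core → C:4 H:4 S:1
  (− 4 ring H displaced by substituents)
  + COOH → C:1 H:1 O:2
  + N(CH3)2 → N:1 C:2 H:6
  + CH3 → C:1 H:3
  + NH2 → N:1 H:2
Element totals:
  C: 8
  H: 12
  N: 2
  O: 2
  S: 1
Molecular formula: C8H12N2O2S.
  M = 8(12.0) + 12(1.007825) + 2(14.003074) + 2(15.994915) + 31.972071
    = 96.000000 + 12.093900 + 28.006148 + 31.989830 + 31.972071 = 200.061949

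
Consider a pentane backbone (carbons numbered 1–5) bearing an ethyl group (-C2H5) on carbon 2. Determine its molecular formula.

Atom tally by fragment:
  CH3 → C:1 H:3
  CH(C2H5) → C:3 H:6
  CH2 → C:1 H:2
  CH2 → C:1 H:2
  CH3 → C:1 H:3
Element totals:
  C: 7
  H: 16

C7H16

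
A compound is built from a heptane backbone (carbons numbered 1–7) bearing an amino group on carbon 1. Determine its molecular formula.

Atom tally by fragment:
  H2NCH2 → C:1 H:4 N:1
  CH2 → C:1 H:2
  CH2 → C:1 H:2
  CH2 → C:1 H:2
  CH2 → C:1 H:2
  CH2 → C:1 H:2
  CH3 → C:1 H:3
Element totals:
  C: 7
  H: 17
  N: 1

C7H17N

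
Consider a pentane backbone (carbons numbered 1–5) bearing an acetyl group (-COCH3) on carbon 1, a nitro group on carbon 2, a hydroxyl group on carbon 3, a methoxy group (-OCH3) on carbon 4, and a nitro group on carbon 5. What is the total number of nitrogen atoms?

2

Atom tally by fragment:
  CH3COCH2 → C:3 H:5 O:1
  CH(NO2) → C:1 H:1 N:1 O:2
  CH(OH) → C:1 H:2 O:1
  CH(OCH3) → C:2 H:4 O:1
  CH2NO2 → C:1 H:2 N:1 O:2
Element totals:
  C: 8
  H: 14
  N: 2
  O: 7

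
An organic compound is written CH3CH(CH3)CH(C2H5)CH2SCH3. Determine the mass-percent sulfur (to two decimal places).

Atom tally by fragment:
  CH3 → C:1 H:3
  CH(CH3) → C:2 H:4
  CH(C2H5) → C:3 H:6
  CH2SCH3 → C:2 H:5 S:1
Element totals:
  C: 8
  H: 18
  S: 1
Molecular formula: C8H18S.
Molar mass = 146.292 g/mol.
Mass from S: 1 × 32.06 = 32.060 g/mol.
%S = 32.060 / 146.292 × 100 = 21.92%.

21.92%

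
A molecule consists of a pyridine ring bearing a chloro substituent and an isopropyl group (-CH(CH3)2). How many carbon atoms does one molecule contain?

Atom tally by fragment:
  pyridine ring core → C:5 H:5 N:1
  (− 2 ring H displaced by substituents)
  + Cl → Cl:1
  + CH(CH3)2 → C:3 H:7
Element totals:
  C: 8
  H: 10
  Cl: 1
  N: 1

8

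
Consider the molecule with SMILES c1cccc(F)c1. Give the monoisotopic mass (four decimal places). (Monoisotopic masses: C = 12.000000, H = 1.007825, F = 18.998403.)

Atom tally by fragment:
  benzene ring core → C:6 H:6
  (− 1 ring H displaced by substituents)
  + F → F:1
Element totals:
  C: 6
  H: 5
  F: 1
Molecular formula: C6H5F.
  M = 6(12.0) + 5(1.007825) + 18.998403
    = 72.000000 + 5.039125 + 18.998403 = 96.037528

96.0375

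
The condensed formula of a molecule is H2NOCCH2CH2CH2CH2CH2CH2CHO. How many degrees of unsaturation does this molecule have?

2

Atom tally by fragment:
  H2NOCCH2 → C:2 H:4 O:1 N:1
  CH2 → C:1 H:2
  CH2 → C:1 H:2
  CH2 → C:1 H:2
  CH2 → C:1 H:2
  CH2CHO → C:2 H:3 O:1
Element totals:
  C: 8
  H: 15
  N: 1
  O: 2
Molecular formula: C8H15NO2.
DoU = (2C + 2 + N − H − X) / 2 = (2·8 + 2 + 1 − 15 − 0) / 2 = 2.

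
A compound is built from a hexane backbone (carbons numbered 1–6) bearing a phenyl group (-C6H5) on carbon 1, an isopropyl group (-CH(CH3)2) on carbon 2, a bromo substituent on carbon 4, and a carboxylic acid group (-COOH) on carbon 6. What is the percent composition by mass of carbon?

Atom tally by fragment:
  C6H5CH2 → C:7 H:7
  CH(CH(CH3)2) → C:4 H:8
  CH2 → C:1 H:2
  CH(Br) → C:1 H:1 Br:1
  CH2 → C:1 H:2
  CH2COOH → C:2 H:3 O:2
Element totals:
  C: 16
  H: 23
  Br: 1
  O: 2
Molecular formula: C16H23BrO2.
Molar mass = 327.262 g/mol.
Mass from C: 16 × 12.011 = 192.176 g/mol.
%C = 192.176 / 327.262 × 100 = 58.72%.

58.72%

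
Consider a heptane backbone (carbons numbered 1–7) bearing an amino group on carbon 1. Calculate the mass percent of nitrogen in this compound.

Atom tally by fragment:
  H2NCH2 → C:1 H:4 N:1
  CH2 → C:1 H:2
  CH2 → C:1 H:2
  CH2 → C:1 H:2
  CH2 → C:1 H:2
  CH2 → C:1 H:2
  CH3 → C:1 H:3
Element totals:
  C: 7
  H: 17
  N: 1
Molecular formula: C7H17N.
Molar mass = 115.220 g/mol.
Mass from N: 1 × 14.007 = 14.007 g/mol.
%N = 14.007 / 115.220 × 100 = 12.16%.

12.16%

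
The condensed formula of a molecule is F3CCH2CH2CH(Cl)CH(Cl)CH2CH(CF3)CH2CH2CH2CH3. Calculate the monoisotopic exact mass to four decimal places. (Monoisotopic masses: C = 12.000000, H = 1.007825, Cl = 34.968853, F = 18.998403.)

346.0690

Atom tally by fragment:
  F3CCH2 → C:2 H:2 F:3
  CH2 → C:1 H:2
  CH(Cl) → C:1 H:1 Cl:1
  CH(Cl) → C:1 H:1 Cl:1
  CH2 → C:1 H:2
  CH(CF3) → C:2 H:1 F:3
  CH2 → C:1 H:2
  CH2 → C:1 H:2
  CH2 → C:1 H:2
  CH3 → C:1 H:3
Element totals:
  C: 12
  H: 18
  Cl: 2
  F: 6
Molecular formula: C12H18Cl2F6.
  M = 12(12.0) + 18(1.007825) + 2(34.968853) + 6(18.998403)
    = 144.000000 + 18.140850 + 69.937706 + 113.990418 = 346.068974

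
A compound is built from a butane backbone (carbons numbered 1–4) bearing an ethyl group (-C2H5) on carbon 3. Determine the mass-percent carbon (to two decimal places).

Atom tally by fragment:
  CH3 → C:1 H:3
  CH2 → C:1 H:2
  CH(C2H5) → C:3 H:6
  CH3 → C:1 H:3
Element totals:
  C: 6
  H: 14
Molecular formula: C6H14.
Molar mass = 86.178 g/mol.
Mass from C: 6 × 12.011 = 72.066 g/mol.
%C = 72.066 / 86.178 × 100 = 83.62%.

83.62%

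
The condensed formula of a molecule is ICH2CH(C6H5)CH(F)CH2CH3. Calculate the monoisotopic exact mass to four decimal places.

Element totals:
  C: 11
  H: 14
  F: 1
  I: 1
Molecular formula: C11H14FI.
  M = 11(12.0) + 14(1.007825) + 18.998403 + 126.904472
    = 132.000000 + 14.109550 + 18.998403 + 126.904472 = 292.012425

292.0124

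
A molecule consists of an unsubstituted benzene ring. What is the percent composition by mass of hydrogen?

Atom tally by fragment:
  benzene ring core → C:6 H:6
Element totals:
  C: 6
  H: 6
Molecular formula: C6H6.
Molar mass = 78.114 g/mol.
Mass from H: 6 × 1.008 = 6.048 g/mol.
%H = 6.048 / 78.114 × 100 = 7.74%.

7.74%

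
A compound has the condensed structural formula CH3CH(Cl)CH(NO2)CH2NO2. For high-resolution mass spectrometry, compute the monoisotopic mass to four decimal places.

182.0094

Element totals:
  C: 4
  H: 7
  Cl: 1
  N: 2
  O: 4
Molecular formula: C4H7ClN2O4.
  M = 4(12.0) + 7(1.007825) + 34.968853 + 2(14.003074) + 4(15.994915)
    = 48.000000 + 7.054775 + 34.968853 + 28.006148 + 63.979660 = 182.009436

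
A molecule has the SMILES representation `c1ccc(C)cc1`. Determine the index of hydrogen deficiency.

4

Atom tally by fragment:
  benzene ring core → C:6 H:6
  (− 1 ring H displaced by substituents)
  + CH3 → C:1 H:3
Element totals:
  C: 7
  H: 8
Molecular formula: C7H8.
DoU = (2C + 2 + N − H − X) / 2 = (2·7 + 2 + 0 − 8 − 0) / 2 = 4.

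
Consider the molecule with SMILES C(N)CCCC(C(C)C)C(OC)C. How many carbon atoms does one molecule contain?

Atom tally by fragment:
  H2NCH2 → C:1 H:4 N:1
  CH2 → C:1 H:2
  CH2 → C:1 H:2
  CH2 → C:1 H:2
  CH(CH(CH3)2) → C:4 H:8
  CH(OCH3) → C:2 H:4 O:1
  CH3 → C:1 H:3
Element totals:
  C: 11
  H: 25
  N: 1
  O: 1

11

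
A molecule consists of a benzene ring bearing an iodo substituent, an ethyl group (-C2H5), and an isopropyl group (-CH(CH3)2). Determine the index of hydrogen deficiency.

Atom tally by fragment:
  benzene ring core → C:6 H:6
  (− 3 ring H displaced by substituents)
  + I → I:1
  + C2H5 → C:2 H:5
  + CH(CH3)2 → C:3 H:7
Element totals:
  C: 11
  H: 15
  I: 1
Molecular formula: C11H15I.
DoU = (2C + 2 + N − H − X) / 2 = (2·11 + 2 + 0 − 15 − 1) / 2 = 4.

4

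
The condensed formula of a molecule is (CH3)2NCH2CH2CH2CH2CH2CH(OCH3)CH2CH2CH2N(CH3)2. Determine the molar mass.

244.42 g/mol

Atom tally by fragment:
  (CH3)2NCH2 → C:3 H:8 N:1
  CH2 → C:1 H:2
  CH2 → C:1 H:2
  CH2 → C:1 H:2
  CH2 → C:1 H:2
  CH(OCH3) → C:2 H:4 O:1
  CH2 → C:1 H:2
  CH2 → C:1 H:2
  CH2N(CH3)2 → C:3 H:8 N:1
Element totals:
  C: 14
  H: 32
  N: 2
  O: 1
Molecular formula: C14H32N2O.
  M = 14(12.011) + 32(1.008) + 2(14.007) + 15.999
    = 168.154 + 32.256 + 28.014 + 15.999 = 244.423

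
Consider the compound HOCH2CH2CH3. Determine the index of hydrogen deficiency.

0

Atom tally by fragment:
  HOCH2CH2 → C:2 H:5 O:1
  CH3 → C:1 H:3
Element totals:
  C: 3
  H: 8
  O: 1
Molecular formula: C3H8O.
DoU = (2C + 2 + N − H − X) / 2 = (2·3 + 2 + 0 − 8 − 0) / 2 = 0.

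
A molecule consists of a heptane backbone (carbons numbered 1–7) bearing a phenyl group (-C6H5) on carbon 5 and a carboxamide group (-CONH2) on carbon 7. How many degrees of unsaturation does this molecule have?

5

Atom tally by fragment:
  CH3 → C:1 H:3
  CH2 → C:1 H:2
  CH2 → C:1 H:2
  CH2 → C:1 H:2
  CH(C6H5) → C:7 H:6
  CH2 → C:1 H:2
  CH2CONH2 → C:2 H:4 O:1 N:1
Element totals:
  C: 14
  H: 21
  N: 1
  O: 1
Molecular formula: C14H21NO.
DoU = (2C + 2 + N − H − X) / 2 = (2·14 + 2 + 1 − 21 − 0) / 2 = 5.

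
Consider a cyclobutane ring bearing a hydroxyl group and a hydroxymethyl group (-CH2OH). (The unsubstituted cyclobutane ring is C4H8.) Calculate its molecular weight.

Atom tally by fragment:
  cyclobutane ring core → C:4 H:8
  (− 2 ring H displaced by substituents)
  + OH → O:1 H:1
  + CH2OH → C:1 H:3 O:1
Element totals:
  C: 5
  H: 10
  O: 2
Molecular formula: C5H10O2.
  M = 5(12.011) + 10(1.008) + 2(15.999)
    = 60.055 + 10.080 + 31.998 = 102.133

102.13 g/mol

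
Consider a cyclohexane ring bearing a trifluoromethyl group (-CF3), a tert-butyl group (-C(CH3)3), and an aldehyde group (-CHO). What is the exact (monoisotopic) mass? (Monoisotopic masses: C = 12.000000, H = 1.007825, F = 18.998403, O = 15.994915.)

236.1388

Atom tally by fragment:
  cyclohexane ring core → C:6 H:12
  (− 3 ring H displaced by substituents)
  + CF3 → C:1 F:3
  + C(CH3)3 → C:4 H:9
  + CHO → C:1 H:1 O:1
Element totals:
  C: 12
  H: 19
  F: 3
  O: 1
Molecular formula: C12H19F3O.
  M = 12(12.0) + 19(1.007825) + 3(18.998403) + 15.994915
    = 144.000000 + 19.148675 + 56.995209 + 15.994915 = 236.138799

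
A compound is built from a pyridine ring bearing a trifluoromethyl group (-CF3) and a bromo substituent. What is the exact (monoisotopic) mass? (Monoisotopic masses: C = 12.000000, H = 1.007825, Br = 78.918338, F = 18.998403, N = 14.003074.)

Atom tally by fragment:
  pyridine ring core → C:5 H:5 N:1
  (− 2 ring H displaced by substituents)
  + CF3 → C:1 F:3
  + Br → Br:1
Element totals:
  C: 6
  H: 3
  Br: 1
  F: 3
  N: 1
Molecular formula: C6H3BrF3N.
  M = 6(12.0) + 3(1.007825) + 78.918338 + 3(18.998403) + 14.003074
    = 72.000000 + 3.023475 + 78.918338 + 56.995209 + 14.003074 = 224.940096

224.9401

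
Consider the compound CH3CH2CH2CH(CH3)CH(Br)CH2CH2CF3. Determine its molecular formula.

Atom tally by fragment:
  CH3 → C:1 H:3
  CH2 → C:1 H:2
  CH2 → C:1 H:2
  CH(CH3) → C:2 H:4
  CH(Br) → C:1 H:1 Br:1
  CH2 → C:1 H:2
  CH2CF3 → C:2 H:2 F:3
Element totals:
  C: 9
  H: 16
  Br: 1
  F: 3

C9H16BrF3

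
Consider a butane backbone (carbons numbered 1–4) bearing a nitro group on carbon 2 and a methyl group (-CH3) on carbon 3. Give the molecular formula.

C5H11NO2

Atom tally by fragment:
  CH3 → C:1 H:3
  CH(NO2) → C:1 H:1 N:1 O:2
  CH(CH3) → C:2 H:4
  CH3 → C:1 H:3
Element totals:
  C: 5
  H: 11
  N: 1
  O: 2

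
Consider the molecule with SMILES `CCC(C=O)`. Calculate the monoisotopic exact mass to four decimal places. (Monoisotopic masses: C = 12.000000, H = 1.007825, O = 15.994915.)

Atom tally by fragment:
  CH3 → C:1 H:3
  CH2 → C:1 H:2
  CH2CHO → C:2 H:3 O:1
Element totals:
  C: 4
  H: 8
  O: 1
Molecular formula: C4H8O.
  M = 4(12.0) + 8(1.007825) + 15.994915
    = 48.000000 + 8.062600 + 15.994915 = 72.057515

72.0575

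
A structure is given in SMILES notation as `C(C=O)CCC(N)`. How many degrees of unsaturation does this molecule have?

1

Atom tally by fragment:
  OHCCH2 → C:2 H:3 O:1
  CH2 → C:1 H:2
  CH2 → C:1 H:2
  CH2NH2 → C:1 H:4 N:1
Element totals:
  C: 5
  H: 11
  N: 1
  O: 1
Molecular formula: C5H11NO.
DoU = (2C + 2 + N − H − X) / 2 = (2·5 + 2 + 1 − 11 − 0) / 2 = 1.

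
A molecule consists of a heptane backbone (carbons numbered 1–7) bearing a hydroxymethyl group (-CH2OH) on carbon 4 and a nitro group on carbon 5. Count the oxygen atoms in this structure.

Atom tally by fragment:
  CH3 → C:1 H:3
  CH2 → C:1 H:2
  CH2 → C:1 H:2
  CH(CH2OH) → C:2 H:4 O:1
  CH(NO2) → C:1 H:1 N:1 O:2
  CH2 → C:1 H:2
  CH3 → C:1 H:3
Element totals:
  C: 8
  H: 17
  N: 1
  O: 3

3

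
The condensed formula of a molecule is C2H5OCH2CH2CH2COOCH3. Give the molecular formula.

Element totals:
  C: 7
  H: 14
  O: 3

C7H14O3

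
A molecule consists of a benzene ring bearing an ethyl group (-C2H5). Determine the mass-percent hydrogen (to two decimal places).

9.49%

Atom tally by fragment:
  benzene ring core → C:6 H:6
  (− 1 ring H displaced by substituents)
  + C2H5 → C:2 H:5
Element totals:
  C: 8
  H: 10
Molecular formula: C8H10.
Molar mass = 106.168 g/mol.
Mass from H: 10 × 1.008 = 10.080 g/mol.
%H = 10.080 / 106.168 × 100 = 9.49%.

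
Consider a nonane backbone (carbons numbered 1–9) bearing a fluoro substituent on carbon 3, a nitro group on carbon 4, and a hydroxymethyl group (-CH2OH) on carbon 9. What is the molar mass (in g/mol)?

Atom tally by fragment:
  CH3 → C:1 H:3
  CH2 → C:1 H:2
  CH(F) → C:1 H:1 F:1
  CH(NO2) → C:1 H:1 N:1 O:2
  CH2 → C:1 H:2
  CH2 → C:1 H:2
  CH2 → C:1 H:2
  CH2 → C:1 H:2
  CH2CH2OH → C:2 H:5 O:1
Element totals:
  C: 10
  H: 20
  F: 1
  N: 1
  O: 3
Molecular formula: C10H20FNO3.
  M = 10(12.011) + 20(1.008) + 18.998 + 14.007 + 3(15.999)
    = 120.110 + 20.160 + 18.998 + 14.007 + 47.997 = 221.272

221.27 g/mol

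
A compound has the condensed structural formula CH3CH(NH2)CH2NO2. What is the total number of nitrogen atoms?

2

Element totals:
  C: 3
  H: 8
  N: 2
  O: 2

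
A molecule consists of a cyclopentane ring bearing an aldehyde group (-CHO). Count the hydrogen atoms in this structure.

10

Atom tally by fragment:
  cyclopentane ring core → C:5 H:10
  (− 1 ring H displaced by substituents)
  + CHO → C:1 H:1 O:1
Element totals:
  C: 6
  H: 10
  O: 1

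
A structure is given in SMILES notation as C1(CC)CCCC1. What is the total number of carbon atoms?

Atom tally by fragment:
  cyclopentane ring core → C:5 H:10
  (− 1 ring H displaced by substituents)
  + C2H5 → C:2 H:5
Element totals:
  C: 7
  H: 14

7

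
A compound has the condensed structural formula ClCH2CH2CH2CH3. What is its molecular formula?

Element totals:
  C: 4
  H: 9
  Cl: 1

C4H9Cl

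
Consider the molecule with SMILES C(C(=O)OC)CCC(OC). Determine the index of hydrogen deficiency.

Atom tally by fragment:
  CH3OOCCH2 → C:3 H:5 O:2
  CH2 → C:1 H:2
  CH2 → C:1 H:2
  CH2OCH3 → C:2 H:5 O:1
Element totals:
  C: 7
  H: 14
  O: 3
Molecular formula: C7H14O3.
DoU = (2C + 2 + N − H − X) / 2 = (2·7 + 2 + 0 − 14 − 0) / 2 = 1.

1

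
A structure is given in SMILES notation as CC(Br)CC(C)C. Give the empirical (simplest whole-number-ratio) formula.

Atom tally by fragment:
  CH3 → C:1 H:3
  CH(Br) → C:1 H:1 Br:1
  CH2 → C:1 H:2
  CH(CH3) → C:2 H:4
  CH3 → C:1 H:3
Element totals:
  C: 6
  H: 13
  Br: 1
Molecular formula: C6H13Br.
gcd of subscripts (1, 6, 13) = 1, so the empirical formula equals the molecular formula.

C6H13Br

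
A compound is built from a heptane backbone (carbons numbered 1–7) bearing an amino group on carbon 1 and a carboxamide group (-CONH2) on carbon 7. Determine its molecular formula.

C8H18N2O

Atom tally by fragment:
  H2NCH2 → C:1 H:4 N:1
  CH2 → C:1 H:2
  CH2 → C:1 H:2
  CH2 → C:1 H:2
  CH2 → C:1 H:2
  CH2 → C:1 H:2
  CH2CONH2 → C:2 H:4 O:1 N:1
Element totals:
  C: 8
  H: 18
  N: 2
  O: 1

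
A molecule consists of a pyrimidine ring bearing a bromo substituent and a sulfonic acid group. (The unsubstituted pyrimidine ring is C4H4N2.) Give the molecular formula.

C4H3BrN2O3S

Atom tally by fragment:
  pyrimidine ring core → C:4 H:4 N:2
  (− 2 ring H displaced by substituents)
  + Br → Br:1
  + SO3H → S:1 O:3 H:1
Element totals:
  C: 4
  H: 3
  Br: 1
  N: 2
  O: 3
  S: 1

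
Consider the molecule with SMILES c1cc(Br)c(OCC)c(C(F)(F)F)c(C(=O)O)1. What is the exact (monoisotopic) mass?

Atom tally by fragment:
  benzene ring core → C:6 H:6
  (− 4 ring H displaced by substituents)
  + Br → Br:1
  + OC2H5 → C:2 H:5 O:1
  + CF3 → C:1 F:3
  + COOH → C:1 H:1 O:2
Element totals:
  C: 10
  H: 8
  Br: 1
  F: 3
  O: 3
Molecular formula: C10H8BrF3O3.
  M = 10(12.0) + 8(1.007825) + 78.918338 + 3(18.998403) + 3(15.994915)
    = 120.000000 + 8.062600 + 78.918338 + 56.995209 + 47.984745 = 311.960892

311.9609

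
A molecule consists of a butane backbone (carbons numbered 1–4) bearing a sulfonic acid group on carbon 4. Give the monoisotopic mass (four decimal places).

138.0351

Atom tally by fragment:
  CH3 → C:1 H:3
  CH2 → C:1 H:2
  CH2 → C:1 H:2
  CH2SO3H → C:1 H:3 S:1 O:3
Element totals:
  C: 4
  H: 10
  O: 3
  S: 1
Molecular formula: C4H10O3S.
  M = 4(12.0) + 10(1.007825) + 3(15.994915) + 31.972071
    = 48.000000 + 10.078250 + 47.984745 + 31.972071 = 138.035066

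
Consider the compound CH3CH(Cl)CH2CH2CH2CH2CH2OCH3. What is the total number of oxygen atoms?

1

Atom tally by fragment:
  CH3 → C:1 H:3
  CH(Cl) → C:1 H:1 Cl:1
  CH2 → C:1 H:2
  CH2 → C:1 H:2
  CH2 → C:1 H:2
  CH2 → C:1 H:2
  CH2OCH3 → C:2 H:5 O:1
Element totals:
  C: 8
  H: 17
  Cl: 1
  O: 1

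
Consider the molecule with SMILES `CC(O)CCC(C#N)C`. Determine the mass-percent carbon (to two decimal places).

Atom tally by fragment:
  CH3 → C:1 H:3
  CH(OH) → C:1 H:2 O:1
  CH2 → C:1 H:2
  CH2 → C:1 H:2
  CH(CN) → C:2 H:1 N:1
  CH3 → C:1 H:3
Element totals:
  C: 7
  H: 13
  N: 1
  O: 1
Molecular formula: C7H13NO.
Molar mass = 127.187 g/mol.
Mass from C: 7 × 12.011 = 84.077 g/mol.
%C = 84.077 / 127.187 × 100 = 66.11%.

66.11%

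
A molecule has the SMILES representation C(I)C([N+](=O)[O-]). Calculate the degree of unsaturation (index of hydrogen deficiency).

Atom tally by fragment:
  ICH2 → C:1 H:2 I:1
  CH2NO2 → C:1 H:2 N:1 O:2
Element totals:
  C: 2
  H: 4
  I: 1
  N: 1
  O: 2
Molecular formula: C2H4INO2.
DoU = (2C + 2 + N − H − X) / 2 = (2·2 + 2 + 1 − 4 − 1) / 2 = 1.

1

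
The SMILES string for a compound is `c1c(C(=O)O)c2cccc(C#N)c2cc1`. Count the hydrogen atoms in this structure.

Atom tally by fragment:
  naphthalene ring system core → C:10 H:8
  (− 2 ring H displaced by substituents)
  + COOH → C:1 H:1 O:2
  + CN → C:1 N:1
Element totals:
  C: 12
  H: 7
  N: 1
  O: 2

7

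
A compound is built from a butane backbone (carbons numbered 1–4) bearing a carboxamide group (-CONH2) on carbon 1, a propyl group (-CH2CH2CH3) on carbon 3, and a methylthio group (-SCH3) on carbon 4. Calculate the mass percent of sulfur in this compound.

Atom tally by fragment:
  H2NOCCH2 → C:2 H:4 O:1 N:1
  CH2 → C:1 H:2
  CH(CH2CH2CH3) → C:4 H:8
  CH2SCH3 → C:2 H:5 S:1
Element totals:
  C: 9
  H: 19
  N: 1
  O: 1
  S: 1
Molecular formula: C9H19NOS.
Molar mass = 189.317 g/mol.
Mass from S: 1 × 32.06 = 32.060 g/mol.
%S = 32.060 / 189.317 × 100 = 16.93%.

16.93%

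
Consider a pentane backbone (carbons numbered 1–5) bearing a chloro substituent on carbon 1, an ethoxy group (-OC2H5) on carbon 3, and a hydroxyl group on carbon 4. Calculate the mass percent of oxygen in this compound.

Atom tally by fragment:
  ClCH2 → C:1 H:2 Cl:1
  CH2 → C:1 H:2
  CH(OC2H5) → C:3 H:6 O:1
  CH(OH) → C:1 H:2 O:1
  CH3 → C:1 H:3
Element totals:
  C: 7
  H: 15
  Cl: 1
  O: 2
Molecular formula: C7H15ClO2.
Molar mass = 166.645 g/mol.
Mass from O: 2 × 15.999 = 31.998 g/mol.
%O = 31.998 / 166.645 × 100 = 19.20%.

19.20%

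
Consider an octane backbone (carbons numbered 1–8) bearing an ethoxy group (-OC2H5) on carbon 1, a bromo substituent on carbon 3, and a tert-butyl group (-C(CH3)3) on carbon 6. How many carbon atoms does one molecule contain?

14

Atom tally by fragment:
  C2H5OCH2 → C:3 H:7 O:1
  CH2 → C:1 H:2
  CH(Br) → C:1 H:1 Br:1
  CH2 → C:1 H:2
  CH2 → C:1 H:2
  CH(C(CH3)3) → C:5 H:10
  CH2 → C:1 H:2
  CH3 → C:1 H:3
Element totals:
  C: 14
  H: 29
  Br: 1
  O: 1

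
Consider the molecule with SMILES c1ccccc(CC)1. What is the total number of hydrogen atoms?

10

Atom tally by fragment:
  benzene ring core → C:6 H:6
  (− 1 ring H displaced by substituents)
  + C2H5 → C:2 H:5
Element totals:
  C: 8
  H: 10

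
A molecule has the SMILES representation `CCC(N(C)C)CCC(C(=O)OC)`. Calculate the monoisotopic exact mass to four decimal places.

187.1572

Atom tally by fragment:
  CH3 → C:1 H:3
  CH2 → C:1 H:2
  CH(N(CH3)2) → C:3 H:7 N:1
  CH2 → C:1 H:2
  CH2 → C:1 H:2
  CH2COOCH3 → C:3 H:5 O:2
Element totals:
  C: 10
  H: 21
  N: 1
  O: 2
Molecular formula: C10H21NO2.
  M = 10(12.0) + 21(1.007825) + 14.003074 + 2(15.994915)
    = 120.000000 + 21.164325 + 14.003074 + 31.989830 = 187.157229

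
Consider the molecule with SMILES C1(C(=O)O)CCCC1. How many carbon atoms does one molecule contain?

Atom tally by fragment:
  cyclopentane ring core → C:5 H:10
  (− 1 ring H displaced by substituents)
  + COOH → C:1 H:1 O:2
Element totals:
  C: 6
  H: 10
  O: 2

6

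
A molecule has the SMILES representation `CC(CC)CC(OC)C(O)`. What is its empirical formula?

Atom tally by fragment:
  CH3 → C:1 H:3
  CH(C2H5) → C:3 H:6
  CH2 → C:1 H:2
  CH(OCH3) → C:2 H:4 O:1
  CH2OH → C:1 H:3 O:1
Element totals:
  C: 8
  H: 18
  O: 2
Molecular formula: C8H18O2.
gcd of subscripts = 2; dividing each by 2:
  C: 8/2 = 4
  H: 18/2 = 9
  O: 2/2 = 1

C4H9O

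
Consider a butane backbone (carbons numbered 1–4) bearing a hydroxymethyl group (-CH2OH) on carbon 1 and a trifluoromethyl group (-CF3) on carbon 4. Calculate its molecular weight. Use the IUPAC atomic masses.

Atom tally by fragment:
  HOCH2CH2 → C:2 H:5 O:1
  CH2 → C:1 H:2
  CH2 → C:1 H:2
  CH2CF3 → C:2 H:2 F:3
Element totals:
  C: 6
  H: 11
  F: 3
  O: 1
Molecular formula: C6H11F3O.
  M = 6(12.011) + 11(1.008) + 3(18.998) + 15.999
    = 72.066 + 11.088 + 56.994 + 15.999 = 156.147

156.15 g/mol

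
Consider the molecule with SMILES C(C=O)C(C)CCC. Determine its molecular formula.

C7H14O

Atom tally by fragment:
  OHCCH2 → C:2 H:3 O:1
  CH(CH3) → C:2 H:4
  CH2 → C:1 H:2
  CH2 → C:1 H:2
  CH3 → C:1 H:3
Element totals:
  C: 7
  H: 14
  O: 1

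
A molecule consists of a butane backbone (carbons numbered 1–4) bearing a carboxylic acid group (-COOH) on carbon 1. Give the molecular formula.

Atom tally by fragment:
  HOOCCH2 → C:2 H:3 O:2
  CH2 → C:1 H:2
  CH2 → C:1 H:2
  CH3 → C:1 H:3
Element totals:
  C: 5
  H: 10
  O: 2

C5H10O2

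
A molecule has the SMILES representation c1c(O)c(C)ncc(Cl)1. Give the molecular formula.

C6H6ClNO

Atom tally by fragment:
  pyridine ring core → C:5 H:5 N:1
  (− 3 ring H displaced by substituents)
  + OH → O:1 H:1
  + CH3 → C:1 H:3
  + Cl → Cl:1
Element totals:
  C: 6
  H: 6
  Cl: 1
  N: 1
  O: 1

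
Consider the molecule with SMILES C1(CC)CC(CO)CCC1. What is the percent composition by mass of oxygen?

Atom tally by fragment:
  cyclohexane ring core → C:6 H:12
  (− 2 ring H displaced by substituents)
  + C2H5 → C:2 H:5
  + CH2OH → C:1 H:3 O:1
Element totals:
  C: 9
  H: 18
  O: 1
Molecular formula: C9H18O.
Molar mass = 142.242 g/mol.
Mass from O: 1 × 15.999 = 15.999 g/mol.
%O = 15.999 / 142.242 × 100 = 11.25%.

11.25%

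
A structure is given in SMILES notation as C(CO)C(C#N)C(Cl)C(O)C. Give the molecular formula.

Atom tally by fragment:
  HOCH2CH2 → C:2 H:5 O:1
  CH(CN) → C:2 H:1 N:1
  CH(Cl) → C:1 H:1 Cl:1
  CH(OH) → C:1 H:2 O:1
  CH3 → C:1 H:3
Element totals:
  C: 7
  H: 12
  Cl: 1
  N: 1
  O: 2

C7H12ClNO2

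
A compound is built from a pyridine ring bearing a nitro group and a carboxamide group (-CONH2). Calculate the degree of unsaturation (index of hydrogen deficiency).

6

Atom tally by fragment:
  pyridine ring core → C:5 H:5 N:1
  (− 2 ring H displaced by substituents)
  + NO2 → N:1 O:2
  + CONH2 → C:1 H:2 O:1 N:1
Element totals:
  C: 6
  H: 5
  N: 3
  O: 3
Molecular formula: C6H5N3O3.
DoU = (2C + 2 + N − H − X) / 2 = (2·6 + 2 + 3 − 5 − 0) / 2 = 6.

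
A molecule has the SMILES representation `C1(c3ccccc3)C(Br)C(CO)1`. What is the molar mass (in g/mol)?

227.10 g/mol

Atom tally by fragment:
  cyclopropane ring core → C:3 H:6
  (− 3 ring H displaced by substituents)
  + C6H5 → C:6 H:5
  + Br → Br:1
  + CH2OH → C:1 H:3 O:1
Element totals:
  C: 10
  H: 11
  Br: 1
  O: 1
Molecular formula: C10H11BrO.
  M = 10(12.011) + 11(1.008) + 79.904 + 15.999
    = 120.110 + 11.088 + 79.904 + 15.999 = 227.101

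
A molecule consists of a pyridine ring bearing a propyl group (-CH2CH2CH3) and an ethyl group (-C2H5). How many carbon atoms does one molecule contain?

10

Atom tally by fragment:
  pyridine ring core → C:5 H:5 N:1
  (− 2 ring H displaced by substituents)
  + CH2CH2CH3 → C:3 H:7
  + C2H5 → C:2 H:5
Element totals:
  C: 10
  H: 15
  N: 1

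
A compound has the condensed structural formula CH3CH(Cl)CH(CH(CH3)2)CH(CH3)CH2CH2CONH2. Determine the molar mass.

Atom tally by fragment:
  CH3 → C:1 H:3
  CH(Cl) → C:1 H:1 Cl:1
  CH(CH(CH3)2) → C:4 H:8
  CH(CH3) → C:2 H:4
  CH2 → C:1 H:2
  CH2CONH2 → C:2 H:4 O:1 N:1
Element totals:
  C: 11
  H: 22
  Cl: 1
  N: 1
  O: 1
Molecular formula: C11H22ClNO.
  M = 11(12.011) + 22(1.008) + 35.45 + 14.007 + 15.999
    = 132.121 + 22.176 + 35.450 + 14.007 + 15.999 = 219.753

219.75 g/mol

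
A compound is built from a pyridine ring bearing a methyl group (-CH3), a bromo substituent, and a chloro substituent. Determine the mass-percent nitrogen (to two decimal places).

Atom tally by fragment:
  pyridine ring core → C:5 H:5 N:1
  (− 3 ring H displaced by substituents)
  + CH3 → C:1 H:3
  + Br → Br:1
  + Cl → Cl:1
Element totals:
  C: 6
  H: 5
  Br: 1
  Cl: 1
  N: 1
Molecular formula: C6H5BrClN.
Molar mass = 206.467 g/mol.
Mass from N: 1 × 14.007 = 14.007 g/mol.
%N = 14.007 / 206.467 × 100 = 6.78%.

6.78%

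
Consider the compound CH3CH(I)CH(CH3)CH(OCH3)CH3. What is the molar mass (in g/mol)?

242.10 g/mol

Atom tally by fragment:
  CH3 → C:1 H:3
  CH(I) → C:1 H:1 I:1
  CH(CH3) → C:2 H:4
  CH(OCH3) → C:2 H:4 O:1
  CH3 → C:1 H:3
Element totals:
  C: 7
  H: 15
  I: 1
  O: 1
Molecular formula: C7H15IO.
  M = 7(12.011) + 15(1.008) + 126.904 + 15.999
    = 84.077 + 15.120 + 126.904 + 15.999 = 242.100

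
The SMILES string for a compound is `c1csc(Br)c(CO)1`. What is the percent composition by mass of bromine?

41.39%

Atom tally by fragment:
  thiophene ring core → C:4 H:4 S:1
  (− 2 ring H displaced by substituents)
  + Br → Br:1
  + CH2OH → C:1 H:3 O:1
Element totals:
  C: 5
  H: 5
  Br: 1
  O: 1
  S: 1
Molecular formula: C5H5BrOS.
Molar mass = 193.058 g/mol.
Mass from Br: 1 × 79.904 = 79.904 g/mol.
%Br = 79.904 / 193.058 × 100 = 41.39%.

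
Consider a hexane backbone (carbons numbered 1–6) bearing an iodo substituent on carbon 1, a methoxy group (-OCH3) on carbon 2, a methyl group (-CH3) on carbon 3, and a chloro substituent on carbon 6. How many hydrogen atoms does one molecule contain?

Atom tally by fragment:
  ICH2 → C:1 H:2 I:1
  CH(OCH3) → C:2 H:4 O:1
  CH(CH3) → C:2 H:4
  CH2 → C:1 H:2
  CH2 → C:1 H:2
  CH2Cl → C:1 H:2 Cl:1
Element totals:
  C: 8
  H: 16
  Cl: 1
  I: 1
  O: 1

16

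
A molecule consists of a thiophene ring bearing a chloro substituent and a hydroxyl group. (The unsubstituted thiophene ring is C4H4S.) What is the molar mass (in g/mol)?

134.58 g/mol

Atom tally by fragment:
  thiophene ring core → C:4 H:4 S:1
  (− 2 ring H displaced by substituents)
  + Cl → Cl:1
  + OH → O:1 H:1
Element totals:
  C: 4
  H: 3
  Cl: 1
  O: 1
  S: 1
Molecular formula: C4H3ClOS.
  M = 4(12.011) + 3(1.008) + 35.45 + 15.999 + 32.06
    = 48.044 + 3.024 + 35.450 + 15.999 + 32.060 = 134.577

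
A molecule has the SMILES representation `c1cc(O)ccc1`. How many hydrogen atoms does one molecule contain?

Atom tally by fragment:
  benzene ring core → C:6 H:6
  (− 1 ring H displaced by substituents)
  + OH → O:1 H:1
Element totals:
  C: 6
  H: 6
  O: 1

6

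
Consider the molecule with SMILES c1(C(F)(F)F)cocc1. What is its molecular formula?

C5H3F3O

Atom tally by fragment:
  furan ring core → C:4 H:4 O:1
  (− 1 ring H displaced by substituents)
  + CF3 → C:1 F:3
Element totals:
  C: 5
  H: 3
  F: 3
  O: 1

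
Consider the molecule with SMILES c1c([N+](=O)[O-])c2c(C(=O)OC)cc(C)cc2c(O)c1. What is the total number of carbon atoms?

13

Atom tally by fragment:
  naphthalene ring system core → C:10 H:8
  (− 4 ring H displaced by substituents)
  + NO2 → N:1 O:2
  + COOCH3 → C:2 H:3 O:2
  + CH3 → C:1 H:3
  + OH → O:1 H:1
Element totals:
  C: 13
  H: 11
  N: 1
  O: 5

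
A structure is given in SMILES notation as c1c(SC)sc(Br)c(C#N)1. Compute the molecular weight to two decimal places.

Atom tally by fragment:
  thiophene ring core → C:4 H:4 S:1
  (− 3 ring H displaced by substituents)
  + SCH3 → C:1 H:3 S:1
  + Br → Br:1
  + CN → C:1 N:1
Element totals:
  C: 6
  H: 4
  Br: 1
  N: 1
  S: 2
Molecular formula: C6H4BrNS2.
  M = 6(12.011) + 4(1.008) + 79.904 + 14.007 + 2(32.06)
    = 72.066 + 4.032 + 79.904 + 14.007 + 64.120 = 234.129

234.13 g/mol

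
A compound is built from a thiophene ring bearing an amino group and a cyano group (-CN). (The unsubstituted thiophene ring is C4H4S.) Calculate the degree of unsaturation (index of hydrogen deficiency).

Atom tally by fragment:
  thiophene ring core → C:4 H:4 S:1
  (− 2 ring H displaced by substituents)
  + NH2 → N:1 H:2
  + CN → C:1 N:1
Element totals:
  C: 5
  H: 4
  N: 2
  S: 1
Molecular formula: C5H4N2S.
DoU = (2C + 2 + N − H − X) / 2 = (2·5 + 2 + 2 − 4 − 0) / 2 = 5.

5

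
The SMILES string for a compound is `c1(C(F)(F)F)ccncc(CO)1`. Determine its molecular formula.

C7H6F3NO

Atom tally by fragment:
  pyridine ring core → C:5 H:5 N:1
  (− 2 ring H displaced by substituents)
  + CF3 → C:1 F:3
  + CH2OH → C:1 H:3 O:1
Element totals:
  C: 7
  H: 6
  F: 3
  N: 1
  O: 1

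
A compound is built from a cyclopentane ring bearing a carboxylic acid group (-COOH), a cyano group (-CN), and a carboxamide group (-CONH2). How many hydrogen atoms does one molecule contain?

10

Atom tally by fragment:
  cyclopentane ring core → C:5 H:10
  (− 3 ring H displaced by substituents)
  + COOH → C:1 H:1 O:2
  + CN → C:1 N:1
  + CONH2 → C:1 H:2 O:1 N:1
Element totals:
  C: 8
  H: 10
  N: 2
  O: 3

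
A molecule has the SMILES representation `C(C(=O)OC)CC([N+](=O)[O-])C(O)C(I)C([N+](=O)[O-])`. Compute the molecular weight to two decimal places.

376.10 g/mol

Atom tally by fragment:
  CH3OOCCH2 → C:3 H:5 O:2
  CH2 → C:1 H:2
  CH(NO2) → C:1 H:1 N:1 O:2
  CH(OH) → C:1 H:2 O:1
  CH(I) → C:1 H:1 I:1
  CH2NO2 → C:1 H:2 N:1 O:2
Element totals:
  C: 8
  H: 13
  I: 1
  N: 2
  O: 7
Molecular formula: C8H13IN2O7.
  M = 8(12.011) + 13(1.008) + 126.904 + 2(14.007) + 7(15.999)
    = 96.088 + 13.104 + 126.904 + 28.014 + 111.993 = 376.103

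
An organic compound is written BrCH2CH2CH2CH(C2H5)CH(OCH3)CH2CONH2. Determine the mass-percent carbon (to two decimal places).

45.12%

Atom tally by fragment:
  BrCH2 → C:1 H:2 Br:1
  CH2 → C:1 H:2
  CH2 → C:1 H:2
  CH(C2H5) → C:3 H:6
  CH(OCH3) → C:2 H:4 O:1
  CH2CONH2 → C:2 H:4 O:1 N:1
Element totals:
  C: 10
  H: 20
  Br: 1
  N: 1
  O: 2
Molecular formula: C10H20BrNO2.
Molar mass = 266.179 g/mol.
Mass from C: 10 × 12.011 = 120.110 g/mol.
%C = 120.110 / 266.179 × 100 = 45.12%.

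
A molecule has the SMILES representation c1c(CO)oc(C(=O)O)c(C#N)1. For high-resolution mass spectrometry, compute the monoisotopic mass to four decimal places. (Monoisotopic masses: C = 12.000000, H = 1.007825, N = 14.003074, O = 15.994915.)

167.0219

Atom tally by fragment:
  furan ring core → C:4 H:4 O:1
  (− 3 ring H displaced by substituents)
  + CH2OH → C:1 H:3 O:1
  + COOH → C:1 H:1 O:2
  + CN → C:1 N:1
Element totals:
  C: 7
  H: 5
  N: 1
  O: 4
Molecular formula: C7H5NO4.
  M = 7(12.0) + 5(1.007825) + 14.003074 + 4(15.994915)
    = 84.000000 + 5.039125 + 14.003074 + 63.979660 = 167.021859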